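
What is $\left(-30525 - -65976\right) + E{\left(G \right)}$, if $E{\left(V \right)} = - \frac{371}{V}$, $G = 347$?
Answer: $\frac{12301126}{347} \approx 35450.0$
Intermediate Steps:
$\left(-30525 - -65976\right) + E{\left(G \right)} = \left(-30525 - -65976\right) - \frac{371}{347} = \left(-30525 + 65976\right) - \frac{371}{347} = 35451 - \frac{371}{347} = \frac{12301126}{347}$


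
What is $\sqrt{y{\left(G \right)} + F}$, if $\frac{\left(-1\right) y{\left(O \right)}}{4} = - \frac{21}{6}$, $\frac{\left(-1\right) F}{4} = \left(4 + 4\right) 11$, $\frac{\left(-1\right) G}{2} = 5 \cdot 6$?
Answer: $13 i \sqrt{2} \approx 18.385 i$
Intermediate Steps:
$G = -60$ ($G = - 2 \cdot 5 \cdot 6 = \left(-2\right) 30 = -60$)
$F = -352$ ($F = - 4 \left(4 + 4\right) 11 = - 4 \cdot 8 \cdot 11 = \left(-4\right) 88 = -352$)
$y{\left(O \right)} = 14$ ($y{\left(O \right)} = - 4 \left(- \frac{21}{6}\right) = - 4 \left(\left(-21\right) \frac{1}{6}\right) = \left(-4\right) \left(- \frac{7}{2}\right) = 14$)
$\sqrt{y{\left(G \right)} + F} = \sqrt{14 - 352} = \sqrt{-338} = 13 i \sqrt{2}$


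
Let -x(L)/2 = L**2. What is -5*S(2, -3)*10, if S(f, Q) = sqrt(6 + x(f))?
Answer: -50*I*sqrt(2) ≈ -70.711*I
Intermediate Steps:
x(L) = -2*L**2
S(f, Q) = sqrt(6 - 2*f**2)
-5*S(2, -3)*10 = -5*sqrt(6 - 2*2**2)*10 = -5*sqrt(6 - 2*4)*10 = -5*sqrt(6 - 8)*10 = -5*I*sqrt(2)*10 = -50*I*sqrt(2)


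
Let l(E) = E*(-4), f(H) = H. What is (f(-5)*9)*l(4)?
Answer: 720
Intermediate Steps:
l(E) = -4*E
(f(-5)*9)*l(4) = (-5*9)*(-4*4) = -45*(-16) = 720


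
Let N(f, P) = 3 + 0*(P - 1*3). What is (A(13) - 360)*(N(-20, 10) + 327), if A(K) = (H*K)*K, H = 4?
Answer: 104280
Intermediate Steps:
A(K) = 4*K**2 (A(K) = (4*K)*K = 4*K**2)
N(f, P) = 3 (N(f, P) = 3 + 0*(P - 3) = 3 + 0*(-3 + P) = 3 + 0 = 3)
(A(13) - 360)*(N(-20, 10) + 327) = (4*13**2 - 360)*(3 + 327) = (4*169 - 360)*330 = (676 - 360)*330 = 316*330 = 104280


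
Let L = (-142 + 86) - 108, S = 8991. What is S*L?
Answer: -1474524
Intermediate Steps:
L = -164 (L = -56 - 108 = -164)
S*L = 8991*(-164) = -1474524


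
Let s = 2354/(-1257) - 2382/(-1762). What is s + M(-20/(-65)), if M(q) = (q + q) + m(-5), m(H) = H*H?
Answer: 361271630/14396421 ≈ 25.095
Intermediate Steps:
s = -576787/1107417 (s = 2354*(-1/1257) - 2382*(-1/1762) = -2354/1257 + 1191/881 = -576787/1107417 ≈ -0.52084)
m(H) = H²
M(q) = 25 + 2*q (M(q) = (q + q) + (-5)² = 2*q + 25 = 25 + 2*q)
s + M(-20/(-65)) = -576787/1107417 + (25 + 2*(-20/(-65))) = -576787/1107417 + (25 + 2*(-20*(-1/65))) = -576787/1107417 + (25 + 2*(4/13)) = -576787/1107417 + (25 + 8/13) = -576787/1107417 + 333/13 = 361271630/14396421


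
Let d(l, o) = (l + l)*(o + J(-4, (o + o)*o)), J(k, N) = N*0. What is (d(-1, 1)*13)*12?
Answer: -312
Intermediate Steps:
J(k, N) = 0
d(l, o) = 2*l*o (d(l, o) = (l + l)*(o + 0) = (2*l)*o = 2*l*o)
(d(-1, 1)*13)*12 = ((2*(-1)*1)*13)*12 = -2*13*12 = -26*12 = -312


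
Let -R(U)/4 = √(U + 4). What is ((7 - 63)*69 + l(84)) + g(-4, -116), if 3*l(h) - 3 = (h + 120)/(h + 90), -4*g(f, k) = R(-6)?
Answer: -336047/87 + I*√2 ≈ -3862.6 + 1.4142*I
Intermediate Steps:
R(U) = -4*√(4 + U) (R(U) = -4*√(U + 4) = -4*√(4 + U))
g(f, k) = I*√2 (g(f, k) = -(-1)*√(4 - 6) = -(-1)*√(-2) = -(-1)*I*√2 = I*√2)
l(h) = 1 + (120 + h)/(3*(90 + h)) (l(h) = 1 + ((h + 120)/(h + 90))/3 = 1 + ((120 + h)/(90 + h))/3 = 1 + (120 + h)/(3*(90 + h)))
((7 - 63)*69 + l(84)) + g(-4, -116) = ((7 - 63)*69 + 2*(195 + 2*84)/(3*(90 + 84))) + I*√2 = (-56*69 + (⅔)*(195 + 168)/174) + I*√2 = (-3864 + (⅔)*(1/174)*363) + I*√2 = (-3864 + 121/87) + I*√2 = -336047/87 + I*√2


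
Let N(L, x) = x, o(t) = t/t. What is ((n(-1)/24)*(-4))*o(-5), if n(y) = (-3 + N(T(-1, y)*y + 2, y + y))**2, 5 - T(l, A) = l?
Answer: -25/6 ≈ -4.1667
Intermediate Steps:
T(l, A) = 5 - l
o(t) = 1
n(y) = (-3 + 2*y)**2 (n(y) = (-3 + (y + y))**2 = (-3 + 2*y)**2)
((n(-1)/24)*(-4))*o(-5) = (((-3 + 2*(-1))**2/24)*(-4))*1 = (((-3 - 2)**2*(1/24))*(-4))*1 = (((-5)**2*(1/24))*(-4))*1 = ((25*(1/24))*(-4))*1 = ((25/24)*(-4))*1 = -25/6*1 = -25/6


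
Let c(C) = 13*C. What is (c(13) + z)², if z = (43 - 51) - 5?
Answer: 24336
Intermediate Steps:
z = -13 (z = -8 - 5 = -13)
(c(13) + z)² = (13*13 - 13)² = (169 - 13)² = 156² = 24336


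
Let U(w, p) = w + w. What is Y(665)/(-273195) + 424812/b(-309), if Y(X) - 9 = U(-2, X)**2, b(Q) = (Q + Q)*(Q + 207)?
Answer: 644749658/95672889 ≈ 6.7391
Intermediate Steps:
U(w, p) = 2*w
b(Q) = 2*Q*(207 + Q) (b(Q) = (2*Q)*(207 + Q) = 2*Q*(207 + Q))
Y(X) = 25 (Y(X) = 9 + (2*(-2))**2 = 9 + (-4)**2 = 9 + 16 = 25)
Y(665)/(-273195) + 424812/b(-309) = 25/(-273195) + 424812/((2*(-309)*(207 - 309))) = 25*(-1/273195) + 424812/((2*(-309)*(-102))) = -5/54639 + 424812/63036 = -5/54639 + 424812*(1/63036) = -5/54639 + 35401/5253 = 644749658/95672889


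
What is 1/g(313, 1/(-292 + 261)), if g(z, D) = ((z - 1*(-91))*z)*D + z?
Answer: -31/116749 ≈ -0.00026553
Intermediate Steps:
g(z, D) = z + D*z*(91 + z) (g(z, D) = ((z + 91)*z)*D + z = ((91 + z)*z)*D + z = (z*(91 + z))*D + z = D*z*(91 + z) + z = z + D*z*(91 + z))
1/g(313, 1/(-292 + 261)) = 1/(313*(1 + 91/(-292 + 261) + 313/(-292 + 261))) = 1/(313*(1 + 91/(-31) + 313/(-31))) = 1/(313*(1 + 91*(-1/31) - 1/31*313)) = 1/(313*(1 - 91/31 - 313/31)) = 1/(313*(-373/31)) = 1/(-116749/31) = -31/116749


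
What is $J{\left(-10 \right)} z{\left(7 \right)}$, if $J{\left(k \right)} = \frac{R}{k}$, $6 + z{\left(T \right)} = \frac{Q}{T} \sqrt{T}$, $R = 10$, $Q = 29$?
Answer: $6 - \frac{29 \sqrt{7}}{7} \approx -4.961$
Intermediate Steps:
$z{\left(T \right)} = -6 + \frac{29}{\sqrt{T}}$ ($z{\left(T \right)} = -6 + \frac{29}{T} \sqrt{T} = -6 + \frac{29}{\sqrt{T}}$)
$J{\left(k \right)} = \frac{10}{k}$
$J{\left(-10 \right)} z{\left(7 \right)} = \frac{10}{-10} \left(-6 + \frac{29}{\sqrt{7}}\right) = 10 \left(- \frac{1}{10}\right) \left(-6 + 29 \frac{\sqrt{7}}{7}\right) = - (-6 + \frac{29 \sqrt{7}}{7}) = 6 - \frac{29 \sqrt{7}}{7}$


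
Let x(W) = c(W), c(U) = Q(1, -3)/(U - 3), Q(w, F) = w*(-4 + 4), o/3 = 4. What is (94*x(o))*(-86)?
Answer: 0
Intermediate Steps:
o = 12 (o = 3*4 = 12)
Q(w, F) = 0 (Q(w, F) = w*0 = 0)
c(U) = 0 (c(U) = 0/(U - 3) = 0/(-3 + U) = 0)
x(W) = 0
(94*x(o))*(-86) = (94*0)*(-86) = 0*(-86) = 0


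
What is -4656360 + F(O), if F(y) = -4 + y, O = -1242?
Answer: -4657606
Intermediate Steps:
-4656360 + F(O) = -4656360 + (-4 - 1242) = -4656360 - 1246 = -4657606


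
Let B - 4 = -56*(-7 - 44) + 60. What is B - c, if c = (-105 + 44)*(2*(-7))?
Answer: 2066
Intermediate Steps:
c = 854 (c = -61*(-14) = 854)
B = 2920 (B = 4 + (-56*(-7 - 44) + 60) = 4 + (-56*(-51) + 60) = 4 + (2856 + 60) = 4 + 2916 = 2920)
B - c = 2920 - 1*854 = 2920 - 854 = 2066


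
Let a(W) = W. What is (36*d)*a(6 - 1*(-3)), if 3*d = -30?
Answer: -3240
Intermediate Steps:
d = -10 (d = (⅓)*(-30) = -10)
(36*d)*a(6 - 1*(-3)) = (36*(-10))*(6 - 1*(-3)) = -360*(6 + 3) = -360*9 = -3240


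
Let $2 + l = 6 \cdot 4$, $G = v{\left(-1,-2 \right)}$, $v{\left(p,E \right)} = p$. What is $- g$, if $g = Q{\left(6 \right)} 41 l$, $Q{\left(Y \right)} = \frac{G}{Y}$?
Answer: $\frac{451}{3} \approx 150.33$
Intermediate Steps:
$G = -1$
$Q{\left(Y \right)} = - \frac{1}{Y}$
$l = 22$ ($l = -2 + 6 \cdot 4 = -2 + 24 = 22$)
$g = - \frac{451}{3}$ ($g = - \frac{1}{6} \cdot 41 \cdot 22 = \left(-1\right) \frac{1}{6} \cdot 41 \cdot 22 = \left(- \frac{1}{6}\right) 41 \cdot 22 = \left(- \frac{41}{6}\right) 22 = - \frac{451}{3} \approx -150.33$)
$- g = \left(-1\right) \left(- \frac{451}{3}\right) = \frac{451}{3}$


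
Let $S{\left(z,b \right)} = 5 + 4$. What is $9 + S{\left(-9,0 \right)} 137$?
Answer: $1242$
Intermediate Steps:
$S{\left(z,b \right)} = 9$
$9 + S{\left(-9,0 \right)} 137 = 9 + 9 \cdot 137 = 9 + 1233 = 1242$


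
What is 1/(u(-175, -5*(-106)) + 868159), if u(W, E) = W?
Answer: 1/867984 ≈ 1.1521e-6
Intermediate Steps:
1/(u(-175, -5*(-106)) + 868159) = 1/(-175 + 868159) = 1/867984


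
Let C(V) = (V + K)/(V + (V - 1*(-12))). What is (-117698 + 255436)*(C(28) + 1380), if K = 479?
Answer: 6497583543/34 ≈ 1.9111e+8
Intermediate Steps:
C(V) = (479 + V)/(12 + 2*V) (C(V) = (V + 479)/(V + (V - 1*(-12))) = (479 + V)/(V + (V + 12)) = (479 + V)/(V + (12 + V)) = (479 + V)/(12 + 2*V))
(-117698 + 255436)*(C(28) + 1380) = (-117698 + 255436)*((479 + 28)/(2*(6 + 28)) + 1380) = 137738*((½)*507/34 + 1380) = 137738*((½)*(1/34)*507 + 1380) = 137738*(507/68 + 1380) = 137738*(94347/68) = 6497583543/34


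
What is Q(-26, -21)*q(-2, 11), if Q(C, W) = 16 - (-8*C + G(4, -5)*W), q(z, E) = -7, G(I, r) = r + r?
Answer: 2814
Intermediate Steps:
G(I, r) = 2*r
Q(C, W) = 16 + 8*C + 10*W (Q(C, W) = 16 - (-8*C + (2*(-5))*W) = 16 - (-8*C - 10*W) = 16 - (-10*W - 8*C) = 16 + (8*C + 10*W) = 16 + 8*C + 10*W)
Q(-26, -21)*q(-2, 11) = (16 + 8*(-26) + 10*(-21))*(-7) = (16 - 208 - 210)*(-7) = -402*(-7) = 2814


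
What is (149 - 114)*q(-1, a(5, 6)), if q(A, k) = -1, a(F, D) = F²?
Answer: -35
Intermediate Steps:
(149 - 114)*q(-1, a(5, 6)) = (149 - 114)*(-1) = 35*(-1) = -35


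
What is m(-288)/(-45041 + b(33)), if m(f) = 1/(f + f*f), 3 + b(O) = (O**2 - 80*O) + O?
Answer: -1/3848628672 ≈ -2.5983e-10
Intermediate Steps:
b(O) = -3 + O**2 - 79*O (b(O) = -3 + ((O**2 - 80*O) + O) = -3 + (O**2 - 79*O) = -3 + O**2 - 79*O)
m(f) = 1/(f + f**2)
m(-288)/(-45041 + b(33)) = (1/((-288)*(1 - 288)))/(-45041 + (-3 + 33**2 - 79*33)) = (-1/288/(-287))/(-45041 + (-3 + 1089 - 2607)) = (-1/288*(-1/287))/(-45041 - 1521) = (1/82656)/(-46562) = (1/82656)*(-1/46562) = -1/3848628672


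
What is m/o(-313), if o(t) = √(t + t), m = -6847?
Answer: 6847*I*√626/626 ≈ 273.66*I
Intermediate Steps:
o(t) = √2*√t (o(t) = √(2*t) = √2*√t)
m/o(-313) = -6847*(-I*√626/626) = -(-6847)*I*√626/626 = 6847*I*√626/626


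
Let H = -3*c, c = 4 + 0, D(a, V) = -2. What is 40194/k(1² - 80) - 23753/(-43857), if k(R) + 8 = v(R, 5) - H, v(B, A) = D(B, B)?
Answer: 881417882/43857 ≈ 20098.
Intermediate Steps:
v(B, A) = -2
c = 4
H = -12 (H = -3*4 = -12)
k(R) = 2 (k(R) = -8 + (-2 - 1*(-12)) = -8 + (-2 + 12) = -8 + 10 = 2)
40194/k(1² - 80) - 23753/(-43857) = 40194/2 - 23753/(-43857) = 40194*(½) - 23753*(-1/43857) = 20097 + 23753/43857 = 881417882/43857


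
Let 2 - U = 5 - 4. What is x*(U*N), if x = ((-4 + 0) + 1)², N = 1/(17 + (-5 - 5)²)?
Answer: 1/13 ≈ 0.076923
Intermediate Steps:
U = 1 (U = 2 - (5 - 4) = 2 - 1*1 = 2 - 1 = 1)
N = 1/117 (N = 1/(17 + (-10)²) = 1/(17 + 100) = 1/117 ≈ 0.0085470)
x = 9 (x = (-4 + 1)² = (-3)² = 9)
x*(U*N) = 9*(1*(1/117)) = 9*(1/117) = 1/13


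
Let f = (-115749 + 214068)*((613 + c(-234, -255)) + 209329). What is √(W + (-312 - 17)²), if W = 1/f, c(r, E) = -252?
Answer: √272229657073842845328090/1585885470 ≈ 329.00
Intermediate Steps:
f = 20616511110 (f = (-115749 + 214068)*((613 - 252) + 209329) = 98319*(361 + 209329) = 98319*209690 = 20616511110)
W = 1/20616511110 ≈ 4.8505e-11
√(W + (-312 - 17)²) = √(1/20616511110 + (-312 - 17)²) = √(1/20616511110 + (-329)²) = √(1/20616511110 + 108241) = √(2231551779057511/20616511110) = √272229657073842845328090/1585885470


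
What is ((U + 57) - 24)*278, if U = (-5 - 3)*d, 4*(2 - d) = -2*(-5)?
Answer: 10286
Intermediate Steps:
d = -1/2 (d = 2 - (-1)*(-5)/2 = 2 - 1/4*10 = 2 - 5/2 = -1/2 ≈ -0.50000)
U = 4 (U = (-5 - 3)*(-1/2) = -8*(-1/2) = 4)
((U + 57) - 24)*278 = ((4 + 57) - 24)*278 = (61 - 24)*278 = 37*278 = 10286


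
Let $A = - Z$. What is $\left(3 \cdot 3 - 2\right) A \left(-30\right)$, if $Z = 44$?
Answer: $9240$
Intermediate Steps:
$A = -44$ ($A = \left(-1\right) 44 = -44$)
$\left(3 \cdot 3 - 2\right) A \left(-30\right) = \left(3 \cdot 3 - 2\right) \left(-44\right) \left(-30\right) = \left(9 - 2\right) \left(-44\right) \left(-30\right) = 7 \left(-44\right) \left(-30\right) = \left(-308\right) \left(-30\right) = 9240$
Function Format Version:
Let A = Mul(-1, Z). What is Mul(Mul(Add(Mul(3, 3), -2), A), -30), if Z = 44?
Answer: 9240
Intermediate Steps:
A = -44 (A = Mul(-1, 44) = -44)
Mul(Mul(Add(Mul(3, 3), -2), A), -30) = Mul(Mul(Add(Mul(3, 3), -2), -44), -30) = Mul(Mul(Add(9, -2), -44), -30) = Mul(Mul(7, -44), -30) = Mul(-308, -30) = 9240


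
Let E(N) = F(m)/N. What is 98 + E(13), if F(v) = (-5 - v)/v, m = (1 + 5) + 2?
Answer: 783/8 ≈ 97.875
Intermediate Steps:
m = 8 (m = 6 + 2 = 8)
F(v) = (-5 - v)/v
E(N) = -13/(8*N) (E(N) = ((-5 - 1*8)/8)/N = ((-5 - 8)/8)/N = ((1/8)*(-13))/N = -13/(8*N))
98 + E(13) = 98 - 13/8/13 = 98 - 13/8*1/13 = 98 - 1/8 = 783/8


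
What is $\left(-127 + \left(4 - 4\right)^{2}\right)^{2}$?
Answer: $16129$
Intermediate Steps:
$\left(-127 + \left(4 - 4\right)^{2}\right)^{2} = \left(-127 + 0^{2}\right)^{2} = \left(-127 + 0\right)^{2} = \left(-127\right)^{2} = 16129$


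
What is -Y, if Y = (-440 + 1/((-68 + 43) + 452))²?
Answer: -35298518641/182329 ≈ -1.9360e+5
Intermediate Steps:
Y = 35298518641/182329 (Y = (-440 + 1/(-25 + 452))² = (-440 + 1/427)² = (-187879/427)² = 35298518641/182329 ≈ 1.9360e+5)
-Y = -1*35298518641/182329 = -35298518641/182329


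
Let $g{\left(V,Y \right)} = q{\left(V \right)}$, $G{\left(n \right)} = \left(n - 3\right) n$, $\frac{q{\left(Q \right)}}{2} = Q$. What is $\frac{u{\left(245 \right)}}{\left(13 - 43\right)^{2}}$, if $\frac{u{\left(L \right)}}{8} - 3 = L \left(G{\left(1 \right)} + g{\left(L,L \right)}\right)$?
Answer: $\frac{239126}{225} \approx 1062.8$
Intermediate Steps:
$q{\left(Q \right)} = 2 Q$
$G{\left(n \right)} = n \left(-3 + n\right)$ ($G{\left(n \right)} = \left(n - 3\right) n = \left(-3 + n\right) n = n \left(-3 + n\right)$)
$g{\left(V,Y \right)} = 2 V$
$u{\left(L \right)} = 24 + 8 L \left(-2 + 2 L\right)$ ($u{\left(L \right)} = 24 + 8 L \left(1 \left(-3 + 1\right) + 2 L\right) = 24 + 8 L \left(1 \left(-2\right) + 2 L\right) = 24 + 8 L \left(-2 + 2 L\right)$)
$\frac{u{\left(245 \right)}}{\left(13 - 43\right)^{2}} = \frac{24 - 3920 + 16 \cdot 245^{2}}{\left(13 - 43\right)^{2}} = \frac{24 - 3920 + 16 \cdot 60025}{\left(-30\right)^{2}} = \frac{24 - 3920 + 960400}{900} = 956504 \cdot \frac{1}{900} = \frac{239126}{225}$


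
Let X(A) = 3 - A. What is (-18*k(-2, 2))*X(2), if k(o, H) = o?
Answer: 36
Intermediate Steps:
(-18*k(-2, 2))*X(2) = (-18*(-2))*(3 - 1*2) = 36*(3 - 2) = 36*1 = 36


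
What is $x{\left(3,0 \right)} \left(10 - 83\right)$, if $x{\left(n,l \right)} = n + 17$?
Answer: $-1460$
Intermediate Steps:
$x{\left(n,l \right)} = 17 + n$
$x{\left(3,0 \right)} \left(10 - 83\right) = \left(17 + 3\right) \left(10 - 83\right) = 20 \left(-73\right) = -1460$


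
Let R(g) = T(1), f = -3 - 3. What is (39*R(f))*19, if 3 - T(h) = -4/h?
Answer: 5187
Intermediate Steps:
T(h) = 3 + 4/h (T(h) = 3 - (-4)/h = 3 + 4/h)
f = -6
R(g) = 7 (R(g) = 3 + 4/1 = 3 + 4*1 = 3 + 4 = 7)
(39*R(f))*19 = (39*7)*19 = 273*19 = 5187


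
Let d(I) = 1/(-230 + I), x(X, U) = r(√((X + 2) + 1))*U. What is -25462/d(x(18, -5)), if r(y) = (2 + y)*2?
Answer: 6365500 + 254620*√21 ≈ 7.5323e+6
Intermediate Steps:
r(y) = 4 + 2*y
x(X, U) = U*(4 + 2*√(3 + X)) (x(X, U) = (4 + 2*√((X + 2) + 1))*U = (4 + 2*√((2 + X) + 1))*U = (4 + 2*√(3 + X))*U = U*(4 + 2*√(3 + X)))
-25462/d(x(18, -5)) = -(-6365500 - 254620*√(3 + 18)) = -(-6365500 - 254620*√21) = -25462*(-250 - 10*√21) = 6365500 + 254620*√21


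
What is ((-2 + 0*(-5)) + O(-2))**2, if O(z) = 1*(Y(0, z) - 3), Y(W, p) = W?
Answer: 25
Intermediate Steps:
O(z) = -3 (O(z) = 1*(0 - 3) = 1*(-3) = -3)
((-2 + 0*(-5)) + O(-2))**2 = ((-2 + 0*(-5)) - 3)**2 = ((-2 + 0) - 3)**2 = (-2 - 3)**2 = (-5)**2 = 25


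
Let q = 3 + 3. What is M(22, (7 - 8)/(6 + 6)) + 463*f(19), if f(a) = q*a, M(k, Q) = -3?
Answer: 52779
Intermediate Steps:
q = 6
f(a) = 6*a
M(22, (7 - 8)/(6 + 6)) + 463*f(19) = -3 + 463*(6*19) = -3 + 463*114 = -3 + 52782 = 52779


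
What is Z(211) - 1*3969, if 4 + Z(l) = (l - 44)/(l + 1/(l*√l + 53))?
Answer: -1660788808577672/418102120195 - 35237*√211/418102120195 ≈ -3972.2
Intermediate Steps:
Z(l) = -4 + (-44 + l)/(l + 1/(53 + l^(3/2))) (Z(l) = -4 + (l - 44)/(l + 1/(l*√l + 53)) = -4 + (-44 + l)/(l + 1/(l^(3/2) + 53)) = -4 + (-44 + l)/(l + 1/(53 + l^(3/2))))
Z(211) - 1*3969 = (-2336 - 159*211 - 9284*√211 - 133563*√211)/(1 + 211^(5/2) + 53*211) - 1*3969 = (-2336 - 33549 - 9284*√211 - 133563*√211)/(1 + 44521*√211 + 11183) - 3969 = (-2336 - 33549 - 9284*√211 - 133563*√211)/(11184 + 44521*√211) - 3969 = (-35885 - 142847*√211)/(11184 + 44521*√211) - 3969 = -3969 + (-35885 - 142847*√211)/(11184 + 44521*√211)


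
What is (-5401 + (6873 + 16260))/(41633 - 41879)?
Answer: -8866/123 ≈ -72.081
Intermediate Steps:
(-5401 + (6873 + 16260))/(41633 - 41879) = (-5401 + 23133)/(-246) = 17732*(-1/246) = -8866/123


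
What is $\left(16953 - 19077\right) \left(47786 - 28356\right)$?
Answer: $-41269320$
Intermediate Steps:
$\left(16953 - 19077\right) \left(47786 - 28356\right) = - 2124 \left(47786 - 28356\right) = \left(-2124\right) 19430 = -41269320$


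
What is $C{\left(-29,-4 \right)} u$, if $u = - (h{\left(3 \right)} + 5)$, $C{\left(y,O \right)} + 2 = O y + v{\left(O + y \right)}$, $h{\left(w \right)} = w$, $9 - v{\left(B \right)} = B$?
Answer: $-1248$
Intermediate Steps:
$v{\left(B \right)} = 9 - B$
$C{\left(y,O \right)} = 7 - O - y + O y$ ($C{\left(y,O \right)} = -2 - \left(-9 + O + y - O y\right) = -2 + \left(9 - O - y + O y\right) = 7 - O - y + O y$)
$u = -8$ ($u = - (3 + 5) = \left(-1\right) 8 = -8$)
$C{\left(-29,-4 \right)} u = \left(7 - -4 - -29 - -116\right) \left(-8\right) = \left(7 + 4 + 29 + 116\right) \left(-8\right) = 156 \left(-8\right) = -1248$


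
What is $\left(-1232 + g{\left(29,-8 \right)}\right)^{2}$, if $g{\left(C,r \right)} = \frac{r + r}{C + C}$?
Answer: $\frac{1277061696}{841} \approx 1.5185 \cdot 10^{6}$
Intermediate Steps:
$g{\left(C,r \right)} = \frac{r}{C}$ ($g{\left(C,r \right)} = \frac{2 r}{2 C} = 2 r \frac{1}{2 C} = \frac{r}{C}$)
$\left(-1232 + g{\left(29,-8 \right)}\right)^{2} = \left(-1232 - \frac{8}{29}\right)^{2} = \left(- \frac{35736}{29}\right)^{2} = \frac{1277061696}{841}$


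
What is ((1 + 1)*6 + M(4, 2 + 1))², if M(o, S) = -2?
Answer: 100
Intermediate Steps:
((1 + 1)*6 + M(4, 2 + 1))² = ((1 + 1)*6 - 2)² = (2*6 - 2)² = (12 - 2)² = 10² = 100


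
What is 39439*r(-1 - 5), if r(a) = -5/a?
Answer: 197195/6 ≈ 32866.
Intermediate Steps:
r(a) = -5/a
39439*r(-1 - 5) = 39439*(-5/(-1 - 5)) = 39439*(-5/(-6)) = 39439*(-5*(-1/6)) = 39439*(5/6) = 197195/6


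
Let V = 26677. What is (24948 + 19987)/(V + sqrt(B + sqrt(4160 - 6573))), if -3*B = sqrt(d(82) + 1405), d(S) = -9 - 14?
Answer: 134805/(80031 + sqrt(3)*sqrt(-sqrt(1382) + 3*I*sqrt(2413))) ≈ 1.6841 - 0.00035441*I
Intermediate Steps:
d(S) = -23
B = -sqrt(1382)/3 (B = -sqrt(-23 + 1405)/3 = -sqrt(1382)/3 ≈ -12.392)
(24948 + 19987)/(V + sqrt(B + sqrt(4160 - 6573))) = (24948 + 19987)/(26677 + sqrt(-sqrt(1382)/3 + sqrt(4160 - 6573))) = 44935/(26677 + sqrt(-sqrt(1382)/3 + sqrt(-2413))) = 44935/(26677 + sqrt(-sqrt(1382)/3 + I*sqrt(2413)))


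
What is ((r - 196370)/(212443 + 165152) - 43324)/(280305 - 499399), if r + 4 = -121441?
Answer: 3271848719/16545759786 ≈ 0.19775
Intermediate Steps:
r = -121445 (r = -4 - 121441 = -121445)
((r - 196370)/(212443 + 165152) - 43324)/(280305 - 499399) = ((-121445 - 196370)/(212443 + 165152) - 43324)/(280305 - 499399) = (-317815/377595 - 43324)/(-219094) = (-317815*1/377595 - 43324)*(-1/219094) = (-63563/75519 - 43324)*(-1/219094) = -3271848719/75519*(-1/219094) = 3271848719/16545759786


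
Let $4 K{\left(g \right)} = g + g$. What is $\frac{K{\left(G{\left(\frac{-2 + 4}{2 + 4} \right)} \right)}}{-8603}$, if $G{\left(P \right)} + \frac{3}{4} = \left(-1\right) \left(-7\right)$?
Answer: $- \frac{25}{68824} \approx -0.00036325$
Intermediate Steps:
$G{\left(P \right)} = \frac{25}{4}$ ($G{\left(P \right)} = - \frac{3}{4} - -7 = - \frac{3}{4} + 7 = \frac{25}{4}$)
$K{\left(g \right)} = \frac{g}{2}$ ($K{\left(g \right)} = \frac{g + g}{4} = \frac{2 g}{4} = \frac{g}{2}$)
$\frac{K{\left(G{\left(\frac{-2 + 4}{2 + 4} \right)} \right)}}{-8603} = \frac{\frac{1}{2} \cdot \frac{25}{4}}{-8603} = \frac{25}{8} \left(- \frac{1}{8603}\right) = - \frac{25}{68824}$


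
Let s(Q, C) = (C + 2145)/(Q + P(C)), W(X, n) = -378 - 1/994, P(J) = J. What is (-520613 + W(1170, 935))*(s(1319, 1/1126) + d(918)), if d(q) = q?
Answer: -47154177760026697/98418922 ≈ -4.7912e+8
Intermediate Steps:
W(X, n) = -375733/994 (W(X, n) = -378 - 1*1/994 = -378 - 1/994 = -375733/994)
s(Q, C) = (2145 + C)/(C + Q) (s(Q, C) = (C + 2145)/(Q + C) = (2145 + C)/(C + Q))
(-520613 + W(1170, 935))*(s(1319, 1/1126) + d(918)) = (-520613 - 375733/994)*((2145 + 1/1126)/(1/1126 + 1319) + 918) = -517865055*((2145 + 1/1126)/(1/1126 + 1319) + 918)/994 = -517865055*((2415271/1126)/(1485195/1126) + 918)/994 = -517865055*((1126/1485195)*(2415271/1126) + 918)/994 = -517865055*(2415271/1485195 + 918)/994 = -517865055/994*1365824281/1485195 = -47154177760026697/98418922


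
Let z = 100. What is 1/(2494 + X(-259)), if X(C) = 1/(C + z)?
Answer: 159/396545 ≈ 0.00040096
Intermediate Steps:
X(C) = 1/(100 + C) (X(C) = 1/(C + 100) = 1/(100 + C))
1/(2494 + X(-259)) = 1/(2494 + 1/(100 - 259)) = 1/(2494 + 1/(-159)) = 1/(2494 - 1/159) = 1/(396545/159) = 159/396545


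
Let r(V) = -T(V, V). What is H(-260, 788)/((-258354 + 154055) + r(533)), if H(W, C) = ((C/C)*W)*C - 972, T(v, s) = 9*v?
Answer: 51463/27274 ≈ 1.8869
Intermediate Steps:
r(V) = -9*V
H(W, C) = -972 + C*W (H(W, C) = (1*W)*C - 972 = W*C - 972 = C*W - 972 = -972 + C*W)
H(-260, 788)/((-258354 + 154055) + r(533)) = (-972 + 788*(-260))/((-258354 + 154055) - 9*533) = (-972 - 204880)/(-104299 - 4797) = -205852/(-109096) = -205852*(-1/109096) = 51463/27274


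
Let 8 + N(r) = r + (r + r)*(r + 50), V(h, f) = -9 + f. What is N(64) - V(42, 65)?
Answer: 14592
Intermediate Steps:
N(r) = -8 + r + 2*r*(50 + r) (N(r) = -8 + (r + (r + r)*(r + 50)) = -8 + (r + (2*r)*(50 + r)) = -8 + (r + 2*r*(50 + r)) = -8 + r + 2*r*(50 + r))
N(64) - V(42, 65) = (-8 + 2*64² + 101*64) - (-9 + 65) = (-8 + 2*4096 + 6464) - 1*56 = (-8 + 8192 + 6464) - 56 = 14648 - 56 = 14592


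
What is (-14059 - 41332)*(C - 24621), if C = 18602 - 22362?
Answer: 1572051971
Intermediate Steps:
C = -3760
(-14059 - 41332)*(C - 24621) = (-14059 - 41332)*(-3760 - 24621) = -55391*(-28381) = 1572051971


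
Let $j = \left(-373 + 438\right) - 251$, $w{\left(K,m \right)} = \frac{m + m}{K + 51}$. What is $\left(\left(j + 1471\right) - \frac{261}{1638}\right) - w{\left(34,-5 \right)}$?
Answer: $\frac{3975661}{3094} \approx 1285.0$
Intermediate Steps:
$w{\left(K,m \right)} = \frac{2 m}{51 + K}$
$j = -186$ ($j = 65 - 251 = -186$)
$\left(\left(j + 1471\right) - \frac{261}{1638}\right) - w{\left(34,-5 \right)} = \left(\left(-186 + 1471\right) - \frac{261}{1638}\right) - 2 \left(-5\right) \frac{1}{51 + 34} = \left(1285 - \frac{29}{182}\right) - 2 \left(-5\right) \frac{1}{85} = \frac{233841}{182} - - \frac{2}{17} = \frac{233841}{182} + \frac{2}{17} = \frac{3975661}{3094}$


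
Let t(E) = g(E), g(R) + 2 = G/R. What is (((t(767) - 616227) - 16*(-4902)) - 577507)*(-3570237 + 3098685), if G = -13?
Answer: 31029506548224/59 ≈ 5.2592e+11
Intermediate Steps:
g(R) = -2 - 13/R
t(E) = -2 - 13/E
(((t(767) - 616227) - 16*(-4902)) - 577507)*(-3570237 + 3098685) = ((((-2 - 13/767) - 616227) - 16*(-4902)) - 577507)*(-3570237 + 3098685) = ((((-2 - 13*1/767) - 616227) + 78432) - 577507)*(-471552) = ((((-2 - 1/59) - 616227) + 78432) - 577507)*(-471552) = (((-119/59 - 616227) + 78432) - 577507)*(-471552) = ((-36357512/59 + 78432) - 577507)*(-471552) = (-31730024/59 - 577507)*(-471552) = -65802937/59*(-471552) = 31029506548224/59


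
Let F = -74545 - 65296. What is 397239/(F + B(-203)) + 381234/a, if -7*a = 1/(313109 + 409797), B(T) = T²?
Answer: -190278331593862935/98632 ≈ -1.9292e+12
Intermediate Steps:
F = -139841
a = -1/5060342 (a = -1/(7*(313109 + 409797)) = -⅐/722906 = -⅐*1/722906 = -1/5060342 ≈ -1.9762e-7)
397239/(F + B(-203)) + 381234/a = 397239/(-139841 + (-203)²) + 381234/(-1/5060342) = 397239/(-139841 + 41209) + 381234*(-5060342) = 397239/(-98632) - 1929174422028 = 397239*(-1/98632) - 1929174422028 = -397239/98632 - 1929174422028 = -190278331593862935/98632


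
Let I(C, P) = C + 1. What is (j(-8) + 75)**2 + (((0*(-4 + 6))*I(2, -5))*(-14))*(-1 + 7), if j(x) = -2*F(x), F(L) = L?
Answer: 8281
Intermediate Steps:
I(C, P) = 1 + C
j(x) = -2*x
(j(-8) + 75)**2 + (((0*(-4 + 6))*I(2, -5))*(-14))*(-1 + 7) = (-2*(-8) + 75)**2 + (((0*(-4 + 6))*(1 + 2))*(-14))*(-1 + 7) = (16 + 75)**2 + (((0*2)*3)*(-14))*6 = 91**2 + ((0*3)*(-14))*6 = 8281 + (0*(-14))*6 = 8281 + 0*6 = 8281 + 0 = 8281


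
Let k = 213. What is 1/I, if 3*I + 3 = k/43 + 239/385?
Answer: 49665/42617 ≈ 1.1654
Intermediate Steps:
I = 42617/49665 (I = -1 + (213/43 + 239/385)/3 = -1 + (⅓)*(92282/16555) = -1 + 92282/49665 = 42617/49665 ≈ 0.85809)
1/I = 1/(42617/49665) = 49665/42617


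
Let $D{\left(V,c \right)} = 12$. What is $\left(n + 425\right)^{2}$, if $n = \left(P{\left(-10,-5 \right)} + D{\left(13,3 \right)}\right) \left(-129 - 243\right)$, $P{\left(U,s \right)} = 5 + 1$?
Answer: $39325441$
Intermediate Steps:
$P{\left(U,s \right)} = 6$
$n = -6696$ ($n = \left(6 + 12\right) \left(-129 - 243\right) = 18 \left(-372\right) = -6696$)
$\left(n + 425\right)^{2} = \left(-6696 + 425\right)^{2} = \left(-6271\right)^{2} = 39325441$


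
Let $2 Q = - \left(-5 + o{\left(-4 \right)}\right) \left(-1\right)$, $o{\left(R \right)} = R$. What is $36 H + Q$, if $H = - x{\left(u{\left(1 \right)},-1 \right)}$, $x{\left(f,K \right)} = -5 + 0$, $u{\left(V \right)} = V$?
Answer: $\frac{351}{2} \approx 175.5$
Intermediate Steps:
$x{\left(f,K \right)} = -5$
$H = 5$ ($H = \left(-1\right) \left(-5\right) = 5$)
$Q = - \frac{9}{2}$ ($Q = \frac{\left(-1\right) \left(-5 - 4\right) \left(-1\right)}{2} = \frac{\left(-1\right) \left(\left(-9\right) \left(-1\right)\right)}{2} = \frac{\left(-1\right) 9}{2} = \frac{1}{2} \left(-9\right) = - \frac{9}{2} \approx -4.5$)
$36 H + Q = 36 \cdot 5 - \frac{9}{2} = 180 - \frac{9}{2} = \frac{351}{2}$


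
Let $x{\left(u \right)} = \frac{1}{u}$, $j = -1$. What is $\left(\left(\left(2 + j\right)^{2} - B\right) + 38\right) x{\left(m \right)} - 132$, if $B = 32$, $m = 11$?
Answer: $- \frac{1445}{11} \approx -131.36$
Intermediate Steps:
$\left(\left(\left(2 + j\right)^{2} - B\right) + 38\right) x{\left(m \right)} - 132 = \frac{\left(\left(2 - 1\right)^{2} - 32\right) + 38}{11} - 132 = \left(\left(1^{2} - 32\right) + 38\right) \frac{1}{11} - 132 = \left(\left(1 - 32\right) + 38\right) \frac{1}{11} - 132 = \left(-31 + 38\right) \frac{1}{11} - 132 = 7 \cdot \frac{1}{11} - 132 = \frac{7}{11} - 132 = - \frac{1445}{11}$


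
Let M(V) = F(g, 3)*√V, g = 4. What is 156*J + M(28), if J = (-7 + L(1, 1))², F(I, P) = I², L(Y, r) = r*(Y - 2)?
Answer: 9984 + 32*√7 ≈ 10069.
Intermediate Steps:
L(Y, r) = r*(-2 + Y)
J = 64 (J = (-7 + 1*(-2 + 1))² = (-7 + 1*(-1))² = (-7 - 1)² = (-8)² = 64)
M(V) = 16*√V (M(V) = 4²*√V = 16*√V)
156*J + M(28) = 156*64 + 16*√28 = 9984 + 16*(2*√7) = 9984 + 32*√7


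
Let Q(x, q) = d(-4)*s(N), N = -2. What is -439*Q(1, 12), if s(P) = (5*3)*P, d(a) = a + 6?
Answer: 26340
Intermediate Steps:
d(a) = 6 + a
s(P) = 15*P
Q(x, q) = -60 (Q(x, q) = (6 - 4)*(15*(-2)) = 2*(-30) = -60)
-439*Q(1, 12) = -439*(-60) = 26340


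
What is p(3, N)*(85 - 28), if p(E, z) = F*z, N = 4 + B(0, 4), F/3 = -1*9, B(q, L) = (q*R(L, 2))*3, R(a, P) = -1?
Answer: -6156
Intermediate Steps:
B(q, L) = -3*q (B(q, L) = (q*(-1))*3 = -q*3 = -3*q)
F = -27 (F = 3*(-1*9) = 3*(-9) = -27)
N = 4 (N = 4 - 3*0 = 4 + 0 = 4)
p(E, z) = -27*z
p(3, N)*(85 - 28) = (-27*4)*(85 - 28) = -108*57 = -6156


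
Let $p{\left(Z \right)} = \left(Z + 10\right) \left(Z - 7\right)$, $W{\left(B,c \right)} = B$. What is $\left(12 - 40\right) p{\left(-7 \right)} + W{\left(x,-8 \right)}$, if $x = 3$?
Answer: $1179$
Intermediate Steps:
$p{\left(Z \right)} = \left(-7 + Z\right) \left(10 + Z\right)$ ($p{\left(Z \right)} = \left(10 + Z\right) \left(-7 + Z\right) = \left(-7 + Z\right) \left(10 + Z\right)$)
$\left(12 - 40\right) p{\left(-7 \right)} + W{\left(x,-8 \right)} = \left(12 - 40\right) \left(-70 + \left(-7\right)^{2} + 3 \left(-7\right)\right) + 3 = - 28 \left(-70 + 49 - 21\right) + 3 = \left(-28\right) \left(-42\right) + 3 = 1176 + 3 = 1179$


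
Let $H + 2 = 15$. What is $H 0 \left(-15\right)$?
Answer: $0$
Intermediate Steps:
$H = 13$ ($H = -2 + 15 = 13$)
$H 0 \left(-15\right) = 13 \cdot 0 \left(-15\right) = 0 \left(-15\right) = 0$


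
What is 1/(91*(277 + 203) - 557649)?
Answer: -1/513969 ≈ -1.9456e-6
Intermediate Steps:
1/(91*(277 + 203) - 557649) = 1/(91*480 - 557649) = 1/(43680 - 557649) = 1/(-513969) = -1/513969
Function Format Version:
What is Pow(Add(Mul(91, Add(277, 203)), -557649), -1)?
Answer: Rational(-1, 513969) ≈ -1.9456e-6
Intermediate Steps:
Pow(Add(Mul(91, Add(277, 203)), -557649), -1) = Pow(Add(Mul(91, 480), -557649), -1) = Pow(Add(43680, -557649), -1) = Pow(-513969, -1) = Rational(-1, 513969)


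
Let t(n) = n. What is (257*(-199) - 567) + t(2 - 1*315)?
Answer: -52023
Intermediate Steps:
(257*(-199) - 567) + t(2 - 1*315) = (257*(-199) - 567) + (2 - 1*315) = (-51143 - 567) + (2 - 315) = -51710 - 313 = -52023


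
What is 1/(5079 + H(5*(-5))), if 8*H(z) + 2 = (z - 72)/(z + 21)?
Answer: 32/162617 ≈ 0.00019678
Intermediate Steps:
H(z) = -¼ + (-72 + z)/(8*(21 + z)) (H(z) = -¼ + ((z - 72)/(z + 21))/8 = -¼ + ((-72 + z)/(21 + z))/8 = -¼ + (-72 + z)/(8*(21 + z)))
1/(5079 + H(5*(-5))) = 1/(5079 + (-114 - 5*(-5))/(8*(21 + 5*(-5)))) = 1/(5079 + (-114 - 1*(-25))/(8*(21 - 25))) = 1/(5079 + (⅛)*(-114 + 25)/(-4)) = 1/(5079 + (⅛)*(-¼)*(-89)) = 1/(5079 + 89/32) = 1/(162617/32) = 32/162617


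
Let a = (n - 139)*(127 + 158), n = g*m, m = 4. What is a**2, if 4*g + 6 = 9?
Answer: 1502337600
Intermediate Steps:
g = 3/4 (g = -3/2 + (1/4)*9 = -3/2 + 9/4 = 3/4 ≈ 0.75000)
n = 3 (n = (3/4)*4 = 3)
a = -38760 (a = (3 - 139)*(127 + 158) = -136*285 = -38760)
a**2 = (-38760)**2 = 1502337600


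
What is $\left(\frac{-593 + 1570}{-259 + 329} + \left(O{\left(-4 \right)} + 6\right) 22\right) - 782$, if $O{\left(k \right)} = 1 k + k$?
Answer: $- \frac{56843}{70} \approx -812.04$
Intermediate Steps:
$O{\left(k \right)} = 2 k$ ($O{\left(k \right)} = k + k = 2 k$)
$\left(\frac{-593 + 1570}{-259 + 329} + \left(O{\left(-4 \right)} + 6\right) 22\right) - 782 = \left(\frac{-593 + 1570}{-259 + 329} + \left(2 \left(-4\right) + 6\right) 22\right) - 782 = \left(\frac{977}{70} + \left(-8 + 6\right) 22\right) - 782 = \left(977 \cdot \frac{1}{70} - 44\right) - 782 = \left(\frac{977}{70} - 44\right) - 782 = - \frac{2103}{70} - 782 = - \frac{56843}{70}$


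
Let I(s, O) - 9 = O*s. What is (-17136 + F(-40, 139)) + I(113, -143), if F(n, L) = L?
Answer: -33147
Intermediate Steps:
I(s, O) = 9 + O*s
(-17136 + F(-40, 139)) + I(113, -143) = (-17136 + 139) + (9 - 143*113) = -16997 + (9 - 16159) = -16997 - 16150 = -33147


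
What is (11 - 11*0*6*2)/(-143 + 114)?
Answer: -11/29 ≈ -0.37931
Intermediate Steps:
(11 - 11*0*6*2)/(-143 + 114) = (11 - 0*2)/(-29) = (11 - 11*0)*(-1/29) = (11 + 0)*(-1/29) = 11*(-1/29) = -11/29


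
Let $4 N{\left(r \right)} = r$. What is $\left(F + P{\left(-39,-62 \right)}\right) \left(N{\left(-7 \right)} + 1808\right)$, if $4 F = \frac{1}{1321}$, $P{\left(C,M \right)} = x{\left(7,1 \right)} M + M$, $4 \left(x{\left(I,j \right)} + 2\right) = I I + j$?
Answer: $- \frac{27220122475}{21136} \approx -1.2879 \cdot 10^{6}$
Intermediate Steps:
$x{\left(I,j \right)} = -2 + \frac{j}{4} + \frac{I^{2}}{4}$ ($x{\left(I,j \right)} = -2 + \frac{I I + j}{4} = -2 + \frac{I^{2} + j}{4} = -2 + \frac{j + I^{2}}{4} = -2 + \left(\frac{j}{4} + \frac{I^{2}}{4}\right) = -2 + \frac{j}{4} + \frac{I^{2}}{4}$)
$N{\left(r \right)} = \frac{r}{4}$
$P{\left(C,M \right)} = \frac{23 M}{2}$ ($P{\left(C,M \right)} = \left(-2 + \frac{1}{4} \cdot 1 + \frac{7^{2}}{4}\right) M + M = \left(-2 + \frac{1}{4} + \frac{1}{4} \cdot 49\right) M + M = \left(-2 + \frac{1}{4} + \frac{49}{4}\right) M + M = \frac{21 M}{2} + M = \frac{23 M}{2}$)
$F = \frac{1}{5284}$ ($F = \frac{1}{4 \cdot 1321} = \frac{1}{4} \cdot \frac{1}{1321} = \frac{1}{5284} \approx 0.00018925$)
$\left(F + P{\left(-39,-62 \right)}\right) \left(N{\left(-7 \right)} + 1808\right) = \left(\frac{1}{5284} + \frac{23}{2} \left(-62\right)\right) \left(\frac{1}{4} \left(-7\right) + 1808\right) = \left(\frac{1}{5284} - 713\right) \left(- \frac{7}{4} + 1808\right) = \left(- \frac{3767491}{5284}\right) \frac{7225}{4} = - \frac{27220122475}{21136}$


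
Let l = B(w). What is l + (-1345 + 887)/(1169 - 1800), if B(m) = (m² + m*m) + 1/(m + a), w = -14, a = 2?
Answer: 2973089/7572 ≈ 392.64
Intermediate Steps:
B(m) = 1/(2 + m) + 2*m² (B(m) = (m² + m*m) + 1/(m + 2) = (m² + m²) + 1/(2 + m) = 2*m² + 1/(2 + m) = 1/(2 + m) + 2*m²)
l = 4703/12 (l = (1 + 2*(-14)³ + 4*(-14)²)/(2 - 14) = (1 + 2*(-2744) + 4*196)/(-12) = -(1 - 5488 + 784)/12 = -1/12*(-4703) = 4703/12 ≈ 391.92)
l + (-1345 + 887)/(1169 - 1800) = 4703/12 + (-1345 + 887)/(1169 - 1800) = 4703/12 - 458/(-631) = 4703/12 - 458*(-1/631) = 4703/12 + 458/631 = 2973089/7572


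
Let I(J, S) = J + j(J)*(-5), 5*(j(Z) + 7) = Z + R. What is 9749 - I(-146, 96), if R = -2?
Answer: 9712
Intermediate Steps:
j(Z) = -37/5 + Z/5 (j(Z) = -7 + (Z - 2)/5 = -7 + (-2 + Z)/5 = -7 + (-2/5 + Z/5) = -37/5 + Z/5)
I(J, S) = 37 (I(J, S) = J + (-37/5 + J/5)*(-5) = J + (37 - J) = 37)
9749 - I(-146, 96) = 9749 - 1*37 = 9749 - 37 = 9712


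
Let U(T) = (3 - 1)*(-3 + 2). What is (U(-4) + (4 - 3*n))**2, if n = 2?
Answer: 16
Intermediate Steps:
U(T) = -2 (U(T) = 2*(-1) = -2)
(U(-4) + (4 - 3*n))**2 = (-2 + (4 - 3*2))**2 = (-2 + (4 - 6))**2 = (-2 - 2)**2 = (-4)**2 = 16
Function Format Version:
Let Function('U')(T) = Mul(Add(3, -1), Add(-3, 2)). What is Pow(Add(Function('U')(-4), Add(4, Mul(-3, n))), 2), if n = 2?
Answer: 16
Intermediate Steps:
Function('U')(T) = -2 (Function('U')(T) = Mul(2, -1) = -2)
Pow(Add(Function('U')(-4), Add(4, Mul(-3, n))), 2) = Pow(Add(-2, Add(4, Mul(-3, 2))), 2) = Pow(Add(-2, Add(4, -6)), 2) = Pow(Add(-2, -2), 2) = Pow(-4, 2) = 16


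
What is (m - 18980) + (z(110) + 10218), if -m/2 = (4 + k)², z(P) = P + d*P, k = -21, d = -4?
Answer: -9670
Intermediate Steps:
z(P) = -3*P (z(P) = P - 4*P = -3*P)
m = -578 (m = -2*(4 - 21)² = -2*(-17)² = -2*289 = -578)
(m - 18980) + (z(110) + 10218) = (-578 - 18980) + (-3*110 + 10218) = -19558 + (-330 + 10218) = -19558 + 9888 = -9670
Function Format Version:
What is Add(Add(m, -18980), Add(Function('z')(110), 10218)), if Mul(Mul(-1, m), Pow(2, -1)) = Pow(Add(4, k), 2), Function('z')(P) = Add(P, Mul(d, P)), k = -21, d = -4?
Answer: -9670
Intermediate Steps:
Function('z')(P) = Mul(-3, P) (Function('z')(P) = Add(P, Mul(-4, P)) = Mul(-3, P))
m = -578 (m = Mul(-2, Pow(Add(4, -21), 2)) = Mul(-2, Pow(-17, 2)) = Mul(-2, 289) = -578)
Add(Add(m, -18980), Add(Function('z')(110), 10218)) = Add(Add(-578, -18980), Add(Mul(-3, 110), 10218)) = Add(-19558, Add(-330, 10218)) = Add(-19558, 9888) = -9670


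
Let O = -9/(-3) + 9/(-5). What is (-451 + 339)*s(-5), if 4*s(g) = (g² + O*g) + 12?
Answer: -868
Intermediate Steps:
O = 6/5 (O = -9*(-⅓) + 9*(-⅕) = 3 - 9/5 = 6/5 ≈ 1.2000)
s(g) = 3 + g²/4 + 3*g/10 (s(g) = ((g² + 6*g/5) + 12)/4 = (12 + g² + 6*g/5)/4 = 3 + g²/4 + 3*g/10)
(-451 + 339)*s(-5) = (-451 + 339)*(3 + (¼)*(-5)² + (3/10)*(-5)) = -112*(3 + (¼)*25 - 3/2) = -112*(3 + 25/4 - 3/2) = -112*31/4 = -868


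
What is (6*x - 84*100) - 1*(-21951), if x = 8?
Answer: 13599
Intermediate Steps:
(6*x - 84*100) - 1*(-21951) = (6*8 - 84*100) - 1*(-21951) = (48 - 8400) + 21951 = -8352 + 21951 = 13599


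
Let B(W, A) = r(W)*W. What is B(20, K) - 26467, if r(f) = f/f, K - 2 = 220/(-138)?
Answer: -26447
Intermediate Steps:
K = 28/69 (K = 2 + 220/(-138) = 2 + 220*(-1/138) = 2 - 110/69 = 28/69 ≈ 0.40580)
r(f) = 1
B(W, A) = W (B(W, A) = 1*W = W)
B(20, K) - 26467 = 20 - 26467 = -26447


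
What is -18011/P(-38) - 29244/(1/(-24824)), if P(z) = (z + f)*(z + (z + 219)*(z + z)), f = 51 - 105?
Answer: 921269273792677/1269048 ≈ 7.2595e+8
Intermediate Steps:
f = -54
P(z) = (-54 + z)*(z + 2*z*(219 + z)) (P(z) = (z - 54)*(z + (z + 219)*(z + z)) = (-54 + z)*(z + (219 + z)*(2*z)) = (-54 + z)*(z + 2*z*(219 + z)))
-18011/P(-38) - 29244/(1/(-24824)) = -18011*(-1/(38*(-23706 + 2*(-38)² + 331*(-38)))) - 29244/(1/(-24824)) = -18011*(-1/(38*(-23706 + 2*1444 - 12578))) - 29244/(-1/24824) = -18011*(-1/(38*(-23706 + 2888 - 12578))) - 29244*(-24824) = -18011/((-38*(-33396))) + 725953056 = -18011/1269048 + 725953056 = 921269273792677/1269048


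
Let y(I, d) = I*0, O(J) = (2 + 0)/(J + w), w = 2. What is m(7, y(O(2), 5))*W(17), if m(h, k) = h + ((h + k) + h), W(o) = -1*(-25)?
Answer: 525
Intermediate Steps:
W(o) = 25
O(J) = 2/(2 + J) (O(J) = (2 + 0)/(J + 2) = 2/(2 + J))
y(I, d) = 0
m(h, k) = k + 3*h (m(h, k) = h + (k + 2*h) = k + 3*h)
m(7, y(O(2), 5))*W(17) = (0 + 3*7)*25 = (0 + 21)*25 = 21*25 = 525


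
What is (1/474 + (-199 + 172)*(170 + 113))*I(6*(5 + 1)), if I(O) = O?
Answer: -21730998/79 ≈ -2.7508e+5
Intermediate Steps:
(1/474 + (-199 + 172)*(170 + 113))*I(6*(5 + 1)) = (1/474 + (-199 + 172)*(170 + 113))*(6*(5 + 1)) = (1/474 - 27*283)*(6*6) = (1/474 - 7641)*36 = -3621833/474*36 = -21730998/79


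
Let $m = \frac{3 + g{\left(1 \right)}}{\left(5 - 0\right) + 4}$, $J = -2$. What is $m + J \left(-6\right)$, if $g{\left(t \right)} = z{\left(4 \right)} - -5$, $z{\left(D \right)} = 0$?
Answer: $\frac{116}{9} \approx 12.889$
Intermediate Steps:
$g{\left(t \right)} = 5$ ($g{\left(t \right)} = 0 - -5 = 0 + 5 = 5$)
$m = \frac{8}{9}$ ($m = \frac{3 + 5}{\left(5 - 0\right) + 4} = \frac{8}{\left(5 + 0\right) + 4} = \frac{8}{5 + 4} = \frac{8}{9} \approx 0.88889$)
$m + J \left(-6\right) = \frac{8}{9} - -12 = \frac{8}{9} + 12 = \frac{116}{9}$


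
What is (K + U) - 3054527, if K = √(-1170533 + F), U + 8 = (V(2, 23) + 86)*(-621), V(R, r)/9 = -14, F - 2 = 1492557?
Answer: -3029695 + √322026 ≈ -3.0291e+6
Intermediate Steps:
F = 1492559 (F = 2 + 1492557 = 1492559)
V(R, r) = -126 (V(R, r) = 9*(-14) = -126)
U = 24832 (U = -8 + (-126 + 86)*(-621) = -8 - 40*(-621) = -8 + 24840 = 24832)
K = √322026 (K = √(-1170533 + 1492559) = √322026 ≈ 567.47)
(K + U) - 3054527 = (√322026 + 24832) - 3054527 = (24832 + √322026) - 3054527 = -3029695 + √322026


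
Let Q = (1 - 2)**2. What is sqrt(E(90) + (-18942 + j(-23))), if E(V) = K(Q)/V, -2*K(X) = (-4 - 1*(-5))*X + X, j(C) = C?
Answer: I*sqrt(17068510)/30 ≈ 137.71*I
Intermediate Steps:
Q = 1 (Q = (-1)**2 = 1)
K(X) = -X (K(X) = -((-4 - 1*(-5))*X + X)/2 = -((-4 + 5)*X + X)/2 = -(1*X + X)/2 = -(X + X)/2 = -X)
E(V) = -1/V (E(V) = (-1*1)/V = -1/V)
sqrt(E(90) + (-18942 + j(-23))) = sqrt(-1/90 + (-18942 - 23)) = sqrt(-1*1/90 - 18965) = sqrt(-1/90 - 18965) = sqrt(-1706851/90) = I*sqrt(17068510)/30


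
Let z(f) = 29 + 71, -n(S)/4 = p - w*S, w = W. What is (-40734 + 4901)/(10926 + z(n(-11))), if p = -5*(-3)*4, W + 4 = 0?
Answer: -35833/11026 ≈ -3.2499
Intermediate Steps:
W = -4 (W = -4 + 0 = -4)
w = -4
p = 60 (p = 15*4 = 60)
n(S) = -240 - 16*S (n(S) = -4*(60 - (-4)*S) = -4*(60 + 4*S) = -240 - 16*S)
z(f) = 100
(-40734 + 4901)/(10926 + z(n(-11))) = (-40734 + 4901)/(10926 + 100) = -35833/11026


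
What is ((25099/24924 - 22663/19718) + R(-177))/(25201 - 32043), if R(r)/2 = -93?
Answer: 45739958441/1681255348872 ≈ 0.027206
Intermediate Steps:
R(r) = -186 (R(r) = 2*(-93) = -186)
((25099/24924 - 22663/19718) + R(-177))/(25201 - 32043) = ((25099/24924 - 22663/19718) - 186)/(25201 - 32043) = ((25099*(1/24924) - 22663*1/19718) - 186)/(-6842) = ((25099/24924 - 22663/19718) - 186)*(-1/6842) = (-34975265/245725716 - 186)*(-1/6842) = -45739958441/245725716*(-1/6842) = 45739958441/1681255348872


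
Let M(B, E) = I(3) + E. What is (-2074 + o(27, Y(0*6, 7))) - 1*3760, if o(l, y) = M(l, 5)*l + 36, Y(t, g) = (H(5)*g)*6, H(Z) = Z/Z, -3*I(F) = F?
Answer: -5690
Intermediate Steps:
I(F) = -F/3
H(Z) = 1
M(B, E) = -1 + E (M(B, E) = -1/3*3 + E = -1 + E)
Y(t, g) = 6*g (Y(t, g) = (1*g)*6 = g*6 = 6*g)
o(l, y) = 36 + 4*l (o(l, y) = (-1 + 5)*l + 36 = 4*l + 36 = 36 + 4*l)
(-2074 + o(27, Y(0*6, 7))) - 1*3760 = (-2074 + (36 + 4*27)) - 1*3760 = (-2074 + (36 + 108)) - 3760 = (-2074 + 144) - 3760 = -1930 - 3760 = -5690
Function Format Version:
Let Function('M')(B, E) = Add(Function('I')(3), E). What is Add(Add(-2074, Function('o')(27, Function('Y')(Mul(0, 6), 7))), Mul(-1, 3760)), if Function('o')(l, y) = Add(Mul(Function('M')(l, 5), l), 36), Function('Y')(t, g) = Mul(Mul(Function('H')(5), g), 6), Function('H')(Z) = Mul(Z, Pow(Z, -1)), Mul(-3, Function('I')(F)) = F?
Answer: -5690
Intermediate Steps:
Function('I')(F) = Mul(Rational(-1, 3), F)
Function('H')(Z) = 1
Function('M')(B, E) = Add(-1, E) (Function('M')(B, E) = Add(Mul(Rational(-1, 3), 3), E) = Add(-1, E))
Function('Y')(t, g) = Mul(6, g) (Function('Y')(t, g) = Mul(Mul(1, g), 6) = Mul(g, 6) = Mul(6, g))
Function('o')(l, y) = Add(36, Mul(4, l)) (Function('o')(l, y) = Add(Mul(Add(-1, 5), l), 36) = Add(Mul(4, l), 36) = Add(36, Mul(4, l)))
Add(Add(-2074, Function('o')(27, Function('Y')(Mul(0, 6), 7))), Mul(-1, 3760)) = Add(Add(-2074, Add(36, Mul(4, 27))), Mul(-1, 3760)) = Add(Add(-2074, Add(36, 108)), -3760) = Add(Add(-2074, 144), -3760) = Add(-1930, -3760) = -5690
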